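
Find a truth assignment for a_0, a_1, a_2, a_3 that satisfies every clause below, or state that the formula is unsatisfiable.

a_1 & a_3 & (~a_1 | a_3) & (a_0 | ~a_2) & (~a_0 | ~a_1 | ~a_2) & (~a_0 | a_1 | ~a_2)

a_0 = False; a_1 = True; a_2 = False; a_3 = True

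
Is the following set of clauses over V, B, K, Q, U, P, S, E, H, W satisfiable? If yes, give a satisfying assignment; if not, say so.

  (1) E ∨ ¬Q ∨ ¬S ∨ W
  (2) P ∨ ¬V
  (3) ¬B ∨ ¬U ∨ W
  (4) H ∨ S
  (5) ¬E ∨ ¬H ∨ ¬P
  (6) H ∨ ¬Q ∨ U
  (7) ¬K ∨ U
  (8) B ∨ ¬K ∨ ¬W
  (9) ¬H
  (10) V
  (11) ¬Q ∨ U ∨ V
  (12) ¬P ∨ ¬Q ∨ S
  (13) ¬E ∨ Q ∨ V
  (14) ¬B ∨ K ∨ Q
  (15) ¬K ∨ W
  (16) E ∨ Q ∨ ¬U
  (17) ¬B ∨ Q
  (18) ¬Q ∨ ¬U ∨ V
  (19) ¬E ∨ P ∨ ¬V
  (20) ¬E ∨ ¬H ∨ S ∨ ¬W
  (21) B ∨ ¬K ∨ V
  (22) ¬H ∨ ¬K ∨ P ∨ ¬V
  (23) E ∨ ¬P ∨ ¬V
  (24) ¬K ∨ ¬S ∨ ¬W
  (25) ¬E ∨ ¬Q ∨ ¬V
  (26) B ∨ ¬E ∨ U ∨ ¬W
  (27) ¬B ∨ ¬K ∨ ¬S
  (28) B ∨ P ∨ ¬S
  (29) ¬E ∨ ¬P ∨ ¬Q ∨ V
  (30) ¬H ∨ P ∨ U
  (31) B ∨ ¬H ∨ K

Unit clause (¬H) forces H = False.
Unit clause (V) forces V = True.
In (P ∨ ¬V) only P is left, so P = True.
In (H ∨ S) only S is left, so S = True.
In (E ∨ ¬P ∨ ¬V) only E is left, so E = True.
In (¬E ∨ ¬Q ∨ ¬V) only ¬Q is left, so Q = False.
In (¬B ∨ Q) only ¬B is left, so B = False.
Set K = False.
Set U = True.
Set W = True.
All clauses satisfied.

V=T, B=F, K=F, Q=F, U=T, P=T, S=T, E=T, H=F, W=T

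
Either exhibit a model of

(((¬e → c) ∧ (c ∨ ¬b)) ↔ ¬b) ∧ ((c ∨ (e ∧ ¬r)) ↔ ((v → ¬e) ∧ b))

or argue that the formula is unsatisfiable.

c=F, r=T, e=T, v=T, b=T

  ((¬e → c) ∧ (c ∨ ¬b)) ↔ ¬b = True
    (¬e → c) ∧ (c ∨ ¬b) = False
      ¬e → c = True
        ¬e = False
      c ∨ ¬b = False
        ¬b = False
    ¬b = False
  (c ∨ (e ∧ ¬r)) ↔ ((v → ¬e) ∧ b) = True
    c ∨ (e ∧ ¬r) = False
      e ∧ ¬r = False
        ¬r = False
    (v → ¬e) ∧ b = False
      v → ¬e = False
        ¬e = False
Both conjuncts True, so the formula holds.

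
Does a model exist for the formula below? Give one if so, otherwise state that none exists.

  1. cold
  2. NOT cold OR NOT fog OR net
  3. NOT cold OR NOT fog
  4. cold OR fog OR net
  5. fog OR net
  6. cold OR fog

Unit clause (cold) forces cold = True.
In (NOT cold OR NOT fog) only NOT fog is left, so fog = False.
In (fog OR net) only net is left, so net = True.
Check each clause:
  (cold): cold holds.
  (NOT cold OR NOT fog OR net): NOT fog holds.
  (NOT cold OR NOT fog): NOT fog holds.
  (cold OR fog OR net): cold holds.
  (fog OR net): net holds.
  (cold OR fog): cold holds.
All clauses satisfied.

fog = False; net = True; cold = True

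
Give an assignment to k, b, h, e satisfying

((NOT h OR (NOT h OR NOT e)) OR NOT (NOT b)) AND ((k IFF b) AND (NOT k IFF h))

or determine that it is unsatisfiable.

k = True, b = True, h = False, e = False

  (NOT h OR (NOT h OR NOT e)) OR NOT (NOT b) = True
    NOT h OR (NOT h OR NOT e) = True
      NOT h = True
      NOT h OR NOT e = True
        NOT h = True
        NOT e = True
    NOT (NOT b) = True
      NOT b = False
  (k IFF b) AND (NOT k IFF h) = True
    k IFF b = True
    NOT k IFF h = True
      NOT k = False
Both conjuncts True, so the formula holds.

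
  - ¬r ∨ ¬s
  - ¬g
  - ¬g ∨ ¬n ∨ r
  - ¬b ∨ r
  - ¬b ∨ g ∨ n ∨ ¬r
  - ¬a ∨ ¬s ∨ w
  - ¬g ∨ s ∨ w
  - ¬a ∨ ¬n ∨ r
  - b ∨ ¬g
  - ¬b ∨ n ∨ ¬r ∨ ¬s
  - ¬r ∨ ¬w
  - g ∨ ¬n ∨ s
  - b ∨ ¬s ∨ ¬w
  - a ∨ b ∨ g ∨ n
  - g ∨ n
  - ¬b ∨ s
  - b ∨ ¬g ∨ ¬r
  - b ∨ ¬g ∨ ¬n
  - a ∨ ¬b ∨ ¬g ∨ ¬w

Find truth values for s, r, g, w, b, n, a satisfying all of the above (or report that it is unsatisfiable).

s: True; r: False; g: False; w: False; b: False; n: True; a: False

Unit clause (¬g) forces g = False.
In (g ∨ n) only n is left, so n = True.
In (g ∨ ¬n ∨ s) only s is left, so s = True.
In (¬r ∨ ¬s) only ¬r is left, so r = False.
In (¬b ∨ r) only ¬b is left, so b = False.
In (¬a ∨ ¬n ∨ r) only ¬a is left, so a = False.
In (b ∨ ¬s ∨ ¬w) only ¬w is left, so w = False.
All clauses satisfied.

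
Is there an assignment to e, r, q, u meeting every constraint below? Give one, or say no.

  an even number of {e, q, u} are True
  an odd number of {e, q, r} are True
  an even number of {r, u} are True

Unsatisfiable — no assignment works.

Adding constraints 1, 2, 3 mod 2: every variable appears an even number of times on the left, so the left side is 0.
But the right sides sum to 1 (mod 2). 0 ≠ 1 — the system is inconsistent.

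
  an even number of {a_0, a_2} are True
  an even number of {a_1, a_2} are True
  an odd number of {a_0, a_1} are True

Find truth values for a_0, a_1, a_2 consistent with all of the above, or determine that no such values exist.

No satisfying assignment exists.

Adding constraints 1, 2, 3 mod 2: every variable appears an even number of times on the left, so the left side is 0.
But the right sides sum to 1 (mod 2). 0 ≠ 1 — the system is inconsistent.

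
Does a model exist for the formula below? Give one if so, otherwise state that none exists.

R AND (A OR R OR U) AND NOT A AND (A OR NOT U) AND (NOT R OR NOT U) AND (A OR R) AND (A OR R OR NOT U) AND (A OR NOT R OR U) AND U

UNSATISFIABLE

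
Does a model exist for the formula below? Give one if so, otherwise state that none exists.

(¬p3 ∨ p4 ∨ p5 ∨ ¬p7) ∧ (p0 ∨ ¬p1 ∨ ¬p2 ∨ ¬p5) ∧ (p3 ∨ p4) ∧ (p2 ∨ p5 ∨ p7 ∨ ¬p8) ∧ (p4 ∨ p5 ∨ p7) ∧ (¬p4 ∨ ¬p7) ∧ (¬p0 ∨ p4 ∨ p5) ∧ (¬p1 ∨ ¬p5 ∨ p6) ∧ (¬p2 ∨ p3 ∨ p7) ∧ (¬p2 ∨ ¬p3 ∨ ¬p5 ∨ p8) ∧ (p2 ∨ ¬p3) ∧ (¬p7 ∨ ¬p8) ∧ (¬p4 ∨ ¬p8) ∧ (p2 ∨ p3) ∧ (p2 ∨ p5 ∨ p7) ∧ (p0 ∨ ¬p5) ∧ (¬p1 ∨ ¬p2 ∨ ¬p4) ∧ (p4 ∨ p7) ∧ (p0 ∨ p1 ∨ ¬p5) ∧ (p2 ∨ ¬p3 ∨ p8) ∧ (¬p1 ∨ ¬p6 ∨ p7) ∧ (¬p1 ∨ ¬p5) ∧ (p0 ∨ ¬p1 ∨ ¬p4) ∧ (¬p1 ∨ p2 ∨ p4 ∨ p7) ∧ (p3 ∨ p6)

p0 = True; p1 = False; p2 = True; p3 = True; p4 = True; p5 = False; p6 = True; p7 = False; p8 = False

Set p0 = True.
Set p1 = False.
Try p2 = False:
  (p2 ∨ ¬p3) forces p3 = False.
  clause (p2 ∨ p3) is falsified — backtrack.
So p2 = True.
Set p3 = True.
Try p4 = False:
  (¬p0 ∨ p4 ∨ p5) forces p5 = True.
  (¬p2 ∨ ¬p3 ∨ ¬p5 ∨ p8) forces p8 = True.
  (¬p7 ∨ ¬p8) forces p7 = False.
  clause (p4 ∨ p7) is falsified — backtrack.
So p4 = True.
  then (¬p4 ∨ ¬p7) forces p7 = False.
  then (¬p4 ∨ ¬p8) forces p8 = False.
  then (¬p2 ∨ ¬p3 ∨ ¬p5 ∨ p8) forces p5 = False.
Set p6 = True.
All clauses satisfied.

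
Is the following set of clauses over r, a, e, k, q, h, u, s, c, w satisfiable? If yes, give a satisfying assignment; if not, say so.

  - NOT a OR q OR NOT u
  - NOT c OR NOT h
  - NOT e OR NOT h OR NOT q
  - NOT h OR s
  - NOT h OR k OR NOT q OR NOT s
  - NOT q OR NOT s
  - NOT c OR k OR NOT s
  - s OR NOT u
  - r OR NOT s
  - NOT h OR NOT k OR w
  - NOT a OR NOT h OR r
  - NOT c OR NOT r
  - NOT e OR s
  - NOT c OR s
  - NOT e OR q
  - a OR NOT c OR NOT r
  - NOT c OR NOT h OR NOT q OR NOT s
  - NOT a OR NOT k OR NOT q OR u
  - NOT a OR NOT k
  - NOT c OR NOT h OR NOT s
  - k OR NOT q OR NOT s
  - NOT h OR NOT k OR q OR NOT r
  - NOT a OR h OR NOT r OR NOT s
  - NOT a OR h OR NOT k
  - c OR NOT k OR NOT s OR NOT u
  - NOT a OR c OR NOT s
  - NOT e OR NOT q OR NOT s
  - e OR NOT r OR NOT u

r = False; a = True; e = False; k = False; q = True; h = False; u = False; s = False; c = False; w = False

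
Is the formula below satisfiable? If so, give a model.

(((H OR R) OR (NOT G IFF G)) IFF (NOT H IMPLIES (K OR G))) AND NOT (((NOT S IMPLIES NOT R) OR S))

G=T, K=T, R=T, H=F, S=F

  ((H OR R) OR (NOT G IFF G)) IFF (NOT H IMPLIES (K OR G)) = True
    (H OR R) OR (NOT G IFF G) = True
      H OR R = True
      NOT G IFF G = False
        NOT G = False
    NOT H IMPLIES (K OR G) = True
      NOT H = True
      K OR G = True
  NOT (((NOT S IMPLIES NOT R) OR S)) = True
    (NOT S IMPLIES NOT R) OR S = False
      NOT S IMPLIES NOT R = False
        NOT S = True
        NOT R = False
Both conjuncts True, so the formula holds.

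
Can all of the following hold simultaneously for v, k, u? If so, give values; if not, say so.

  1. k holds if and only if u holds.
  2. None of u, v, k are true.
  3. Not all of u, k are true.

v = False, k = False, u = False

  (1) k=F, u=F — same ✓
  (2) {u, v, k}: 0 true — none ✓
  (3) {u, k}: 0/2 true — not all ✓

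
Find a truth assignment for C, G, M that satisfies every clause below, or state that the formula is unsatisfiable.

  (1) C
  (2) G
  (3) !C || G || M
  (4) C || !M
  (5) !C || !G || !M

C: True, G: True, M: False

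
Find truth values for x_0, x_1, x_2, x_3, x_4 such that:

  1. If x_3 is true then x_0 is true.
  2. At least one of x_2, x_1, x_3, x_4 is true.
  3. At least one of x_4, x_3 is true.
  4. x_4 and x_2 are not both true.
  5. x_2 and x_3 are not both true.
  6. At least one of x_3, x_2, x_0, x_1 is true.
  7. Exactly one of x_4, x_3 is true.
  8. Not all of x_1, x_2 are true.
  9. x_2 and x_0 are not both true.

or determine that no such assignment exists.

x_0=T, x_1=T, x_2=F, x_3=F, x_4=T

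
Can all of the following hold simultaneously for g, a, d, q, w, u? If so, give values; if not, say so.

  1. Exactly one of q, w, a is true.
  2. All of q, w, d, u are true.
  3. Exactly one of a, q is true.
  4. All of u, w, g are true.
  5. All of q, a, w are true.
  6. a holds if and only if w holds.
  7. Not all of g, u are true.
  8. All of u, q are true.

Case a = True:
  (1) with a=T forces q = False.
  Constraint (2) is violated (q=F) — contradiction.
Case a = False:
  Constraint (5) is violated (a=F) — contradiction.
Both cases fail — unsatisfiable.

UNSATISFIABLE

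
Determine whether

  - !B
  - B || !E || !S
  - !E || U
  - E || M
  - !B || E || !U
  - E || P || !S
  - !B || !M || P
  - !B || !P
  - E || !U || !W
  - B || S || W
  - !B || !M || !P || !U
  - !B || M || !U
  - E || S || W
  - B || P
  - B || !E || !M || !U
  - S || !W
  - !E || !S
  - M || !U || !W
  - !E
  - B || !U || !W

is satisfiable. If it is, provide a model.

W=T, M=T, E=F, U=F, B=F, P=T, S=T

Unit clause (!B) forces B = False.
In (B || P) only P is left, so P = True.
Unit clause (!E) forces E = False.
In (E || M) only M is left, so M = True.
Set W = True.
  then (E || !U || !W) forces U = False.
  then (S || !W) forces S = True.
All clauses satisfied.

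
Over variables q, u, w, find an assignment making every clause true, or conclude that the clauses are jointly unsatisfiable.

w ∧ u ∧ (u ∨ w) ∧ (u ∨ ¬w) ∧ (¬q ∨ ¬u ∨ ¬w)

q = False, u = True, w = True

Unit clause (w) forces w = True.
Unit clause (u) forces u = True.
In (¬q ∨ ¬u ∨ ¬w) only ¬q is left, so q = False.
Check each clause:
  (w): w holds.
  (u): u holds.
  (u ∨ w): u holds.
  (u ∨ ¬w): u holds.
  (¬q ∨ ¬u ∨ ¬w): ¬q holds.
All clauses satisfied.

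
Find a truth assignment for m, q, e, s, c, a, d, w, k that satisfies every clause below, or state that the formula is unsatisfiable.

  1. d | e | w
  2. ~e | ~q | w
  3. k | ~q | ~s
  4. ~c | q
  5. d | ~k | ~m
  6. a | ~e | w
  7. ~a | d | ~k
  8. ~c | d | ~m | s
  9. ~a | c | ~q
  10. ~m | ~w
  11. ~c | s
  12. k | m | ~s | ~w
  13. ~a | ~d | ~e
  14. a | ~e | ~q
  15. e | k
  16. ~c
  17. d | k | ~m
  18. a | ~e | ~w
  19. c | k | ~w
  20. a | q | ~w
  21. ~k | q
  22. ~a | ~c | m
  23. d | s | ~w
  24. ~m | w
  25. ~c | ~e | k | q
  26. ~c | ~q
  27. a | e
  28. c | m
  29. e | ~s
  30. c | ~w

No satisfying assignment exists.

Case m = True:
  (~m | ~w) forces w = False.
  Clause (~m | w) is falsified — contradiction.
Case m = False:
  (~c) forces c = False.
  Clause (c | m) is falsified — contradiction.
Both cases fail, so the formula is unsatisfiable.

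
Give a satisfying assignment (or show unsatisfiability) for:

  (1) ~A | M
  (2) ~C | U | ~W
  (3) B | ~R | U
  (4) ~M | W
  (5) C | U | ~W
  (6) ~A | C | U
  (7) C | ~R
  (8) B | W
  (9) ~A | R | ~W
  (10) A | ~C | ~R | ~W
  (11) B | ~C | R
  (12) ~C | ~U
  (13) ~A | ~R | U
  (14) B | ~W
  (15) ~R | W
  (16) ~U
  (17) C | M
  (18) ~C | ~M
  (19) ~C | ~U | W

M: False; R: False; A: False; C: True; U: False; W: False; B: True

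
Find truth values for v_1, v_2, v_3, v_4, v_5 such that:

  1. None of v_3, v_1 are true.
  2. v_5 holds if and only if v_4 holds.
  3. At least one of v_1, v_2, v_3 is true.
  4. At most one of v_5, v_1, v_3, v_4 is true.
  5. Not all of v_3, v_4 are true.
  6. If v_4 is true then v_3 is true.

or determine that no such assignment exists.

v_1=F; v_2=T; v_3=F; v_4=F; v_5=F

  (1) {v_3, v_1}: 0 true — none ✓
  (2) v_5=F, v_4=F — same ✓
  (3) {v_1, v_2, v_3}: 1 true — at least one ✓
  (4) {v_5, v_1, v_3, v_4}: 0 true — at most one ✓
  (5) {v_3, v_4}: 0/2 true — not all ✓
  (6) v_4=F ⇒ v_3: vacuous ✓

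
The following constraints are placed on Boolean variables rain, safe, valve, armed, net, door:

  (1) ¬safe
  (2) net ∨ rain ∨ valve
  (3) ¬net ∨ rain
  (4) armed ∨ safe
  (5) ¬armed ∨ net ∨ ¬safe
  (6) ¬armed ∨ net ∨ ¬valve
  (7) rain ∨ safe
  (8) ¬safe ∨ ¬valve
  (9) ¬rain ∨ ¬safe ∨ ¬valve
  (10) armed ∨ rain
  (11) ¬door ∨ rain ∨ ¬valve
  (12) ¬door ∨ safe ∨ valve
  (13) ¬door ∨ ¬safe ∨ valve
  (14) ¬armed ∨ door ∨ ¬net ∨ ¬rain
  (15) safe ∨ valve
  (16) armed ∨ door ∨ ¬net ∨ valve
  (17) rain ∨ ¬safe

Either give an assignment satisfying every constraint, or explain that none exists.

rain = True, safe = False, valve = True, armed = True, net = True, door = True

Unit clause (¬safe) forces safe = False.
In (armed ∨ safe) only armed is left, so armed = True.
In (rain ∨ safe) only rain is left, so rain = True.
In (safe ∨ valve) only valve is left, so valve = True.
In (¬armed ∨ net ∨ ¬valve) only net is left, so net = True.
In (¬armed ∨ door ∨ ¬net ∨ ¬rain) only door is left, so door = True.
All clauses satisfied.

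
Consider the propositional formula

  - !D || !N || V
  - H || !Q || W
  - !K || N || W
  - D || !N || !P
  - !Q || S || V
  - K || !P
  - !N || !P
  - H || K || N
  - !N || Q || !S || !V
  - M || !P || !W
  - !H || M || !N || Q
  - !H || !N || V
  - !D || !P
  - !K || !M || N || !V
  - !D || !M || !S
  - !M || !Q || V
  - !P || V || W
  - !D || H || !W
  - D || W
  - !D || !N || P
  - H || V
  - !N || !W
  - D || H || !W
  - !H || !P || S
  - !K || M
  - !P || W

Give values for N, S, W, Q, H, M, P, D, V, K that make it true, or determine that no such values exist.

N=F, S=F, W=F, Q=F, H=T, M=T, P=F, D=T, V=F, K=F

Set N = False.
Set S = False.
Set W = False.
  then (!K || N || W) forces K = False.
  then (K || !P) forces P = False.
  then (H || K || N) forces H = True.
  then (D || W) forces D = True.
Set Q = False.
Set M = True.
Set V = False.
All clauses satisfied.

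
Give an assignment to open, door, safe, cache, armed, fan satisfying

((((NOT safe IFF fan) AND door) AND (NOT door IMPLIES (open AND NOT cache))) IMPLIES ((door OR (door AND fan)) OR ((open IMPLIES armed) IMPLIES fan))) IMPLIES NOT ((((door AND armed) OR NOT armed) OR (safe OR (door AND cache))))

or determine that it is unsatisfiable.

open = False, door = False, safe = False, cache = True, armed = True, fan = False

  ((((NOT safe IFF fan) AND door) AND (NOT door IMPLIES (open AND NOT cache))) IMPLIES ((door OR (door AND fan)) OR ((open IMPLIES armed) IMPLIES fan))) IMPLIES NOT ((((door AND armed) OR NOT armed) OR (safe OR (door AND cache)))) = True
    (((NOT safe IFF fan) AND door) AND (NOT door IMPLIES (open AND NOT cache))) IMPLIES ((door OR (door AND fan)) OR ((open IMPLIES armed) IMPLIES fan)) = True
      ((NOT safe IFF fan) AND door) AND (NOT door IMPLIES (open AND NOT cache)) = False
        (NOT safe IFF fan) AND door = False
          NOT safe IFF fan = False
            NOT safe = True
        NOT door IMPLIES (open AND NOT cache) = False
          NOT door = True
          open AND NOT cache = False
            NOT cache = False
      (door OR (door AND fan)) OR ((open IMPLIES armed) IMPLIES fan) = False
        door OR (door AND fan) = False
          door AND fan = False
        (open IMPLIES armed) IMPLIES fan = False
          open IMPLIES armed = True
    NOT ((((door AND armed) OR NOT armed) OR (safe OR (door AND cache)))) = True
      ((door AND armed) OR NOT armed) OR (safe OR (door AND cache)) = False
        (door AND armed) OR NOT armed = False
          door AND armed = False
          NOT armed = False
        safe OR (door AND cache) = False
          door AND cache = False
The formula evaluates to True.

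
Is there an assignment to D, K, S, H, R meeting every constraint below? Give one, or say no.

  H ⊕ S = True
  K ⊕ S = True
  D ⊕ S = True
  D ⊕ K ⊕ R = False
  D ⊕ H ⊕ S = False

D = True, K = True, S = False, H = True, R = False

H ⊕ S = T ⊕ F = True ✓
K ⊕ S = T ⊕ F = True ✓
D ⊕ S = T ⊕ F = True ✓
D ⊕ K ⊕ R = T ⊕ T ⊕ F = False ✓
D ⊕ H ⊕ S = T ⊕ T ⊕ F = False ✓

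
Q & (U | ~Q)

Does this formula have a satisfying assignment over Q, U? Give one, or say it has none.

Q = True; U = True

  U | ~Q = True
    ~Q = False
Both conjuncts True, so the formula holds.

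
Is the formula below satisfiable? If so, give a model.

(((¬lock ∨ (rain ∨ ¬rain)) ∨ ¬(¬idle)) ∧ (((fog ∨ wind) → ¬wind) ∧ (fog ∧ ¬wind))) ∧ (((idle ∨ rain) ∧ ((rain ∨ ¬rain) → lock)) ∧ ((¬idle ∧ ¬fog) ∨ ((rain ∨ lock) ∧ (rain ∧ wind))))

Case wind = True: the conjunct (fog ∨ wind) → ¬wind becomes (fog ∨ True) → ¬True = False.
Case wind = False: the formula simplifies to (((¬lock ∨ (rain ∨ ¬rain)) ∨ ¬(¬idle)) ∧ fog) ∧ (((idle ∨ rain) ∧ ((rain ∨ ¬rain) → lock)) ∧ (¬idle ∧ ¬fog)).
  fog = True: the conjunct ¬fog is False.
  fog = False: the conjunct fog is False.
Both cases fail — unsatisfiable.

The formula is unsatisfiable.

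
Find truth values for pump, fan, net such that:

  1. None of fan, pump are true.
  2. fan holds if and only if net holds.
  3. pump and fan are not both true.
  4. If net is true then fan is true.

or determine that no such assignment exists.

pump = False, fan = False, net = False

  (1) {fan, pump}: 0 true — none ✓
  (2) fan=F, net=F — same ✓
  (3) pump=F, fan=F — not both ✓
  (4) net=F ⇒ fan: vacuous ✓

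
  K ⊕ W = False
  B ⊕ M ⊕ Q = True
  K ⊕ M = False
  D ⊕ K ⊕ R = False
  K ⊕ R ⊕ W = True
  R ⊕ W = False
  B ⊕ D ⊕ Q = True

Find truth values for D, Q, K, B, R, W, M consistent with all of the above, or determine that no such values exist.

Adding constraints 1, 2, 3, 4, 5, 7 mod 2: every variable appears an even number of times on the left, so the left side is 0.
But the right sides sum to 1 (mod 2). 0 ≠ 1 — the system is inconsistent.

No satisfying assignment exists.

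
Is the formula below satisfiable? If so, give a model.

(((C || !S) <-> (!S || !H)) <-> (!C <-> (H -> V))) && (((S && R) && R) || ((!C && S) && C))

H: True; S: True; R: True; V: True; C: True

  ((C || !S) <-> (!S || !H)) <-> (!C <-> (H -> V)) = True
    (C || !S) <-> (!S || !H) = False
      C || !S = True
        !S = False
      !S || !H = False
        !S = False
        !H = False
    !C <-> (H -> V) = False
      !C = False
      H -> V = True
  ((S && R) && R) || ((!C && S) && C) = True
    (S && R) && R = True
      S && R = True
    (!C && S) && C = False
      !C && S = False
        !C = False
Both conjuncts True, so the formula holds.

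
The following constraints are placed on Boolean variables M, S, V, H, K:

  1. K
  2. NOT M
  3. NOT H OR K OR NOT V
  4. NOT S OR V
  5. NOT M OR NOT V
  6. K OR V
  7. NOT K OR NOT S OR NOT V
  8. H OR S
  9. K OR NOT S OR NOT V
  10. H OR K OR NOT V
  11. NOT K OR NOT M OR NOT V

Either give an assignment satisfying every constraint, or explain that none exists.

M = False, S = False, V = True, H = True, K = True

Unit clause (K) forces K = True.
Unit clause (NOT M) forces M = False.
Try S = True:
  (NOT S OR V) forces V = True.
  clause (NOT K OR NOT S OR NOT V) is falsified — backtrack.
So S = False.
  then (H OR S) forces H = True.
Set V = True.
All clauses satisfied.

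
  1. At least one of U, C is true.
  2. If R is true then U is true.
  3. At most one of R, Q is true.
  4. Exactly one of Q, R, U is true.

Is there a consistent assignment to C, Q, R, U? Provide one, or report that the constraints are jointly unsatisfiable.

C=T; Q=T; R=F; U=F

  (1) {U, C}: 1 true — at least one ✓
  (2) R=F ⇒ U: vacuous ✓
  (3) {R, Q}: 1 true — at most one ✓
  (4) {Q, R, U}: 1 true — exactly one ✓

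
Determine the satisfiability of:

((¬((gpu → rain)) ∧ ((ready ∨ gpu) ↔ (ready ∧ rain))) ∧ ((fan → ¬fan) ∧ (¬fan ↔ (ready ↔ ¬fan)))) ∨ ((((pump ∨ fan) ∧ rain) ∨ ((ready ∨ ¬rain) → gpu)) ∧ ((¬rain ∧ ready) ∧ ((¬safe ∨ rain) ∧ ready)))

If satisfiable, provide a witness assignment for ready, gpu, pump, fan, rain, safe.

ready=T, gpu=T, pump=T, fan=F, rain=F, safe=F

  ((¬((gpu → rain)) ∧ ((ready ∨ gpu) ↔ (ready ∧ rain))) ∧ ((fan → ¬fan) ∧ (¬fan ↔ (ready ↔ ¬fan)))) ∨ ((((pump ∨ fan) ∧ rain) ∨ ((ready ∨ ¬rain) → gpu)) ∧ ((¬rain ∧ ready) ∧ ((¬safe ∨ rain) ∧ ready))) = True
    (¬((gpu → rain)) ∧ ((ready ∨ gpu) ↔ (ready ∧ rain))) ∧ ((fan → ¬fan) ∧ (¬fan ↔ (ready ↔ ¬fan))) = False
      ¬((gpu → rain)) ∧ ((ready ∨ gpu) ↔ (ready ∧ rain)) = False
        ¬((gpu → rain)) = True
          gpu → rain = False
        (ready ∨ gpu) ↔ (ready ∧ rain) = False
          ready ∨ gpu = True
          ready ∧ rain = False
      (fan → ¬fan) ∧ (¬fan ↔ (ready ↔ ¬fan)) = True
        fan → ¬fan = True
          ¬fan = True
        ¬fan ↔ (ready ↔ ¬fan) = True
          ¬fan = True
          ready ↔ ¬fan = True
            ¬fan = True
    (((pump ∨ fan) ∧ rain) ∨ ((ready ∨ ¬rain) → gpu)) ∧ ((¬rain ∧ ready) ∧ ((¬safe ∨ rain) ∧ ready)) = True
      ((pump ∨ fan) ∧ rain) ∨ ((ready ∨ ¬rain) → gpu) = True
        (pump ∨ fan) ∧ rain = False
          pump ∨ fan = True
        (ready ∨ ¬rain) → gpu = True
          ready ∨ ¬rain = True
            ¬rain = True
      (¬rain ∧ ready) ∧ ((¬safe ∨ rain) ∧ ready) = True
        ¬rain ∧ ready = True
          ¬rain = True
        (¬safe ∨ rain) ∧ ready = True
          ¬safe ∨ rain = True
            ¬safe = True
The formula evaluates to True.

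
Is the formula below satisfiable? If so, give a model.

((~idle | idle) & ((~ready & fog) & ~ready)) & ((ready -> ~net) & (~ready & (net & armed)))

fog = True, net = True, armed = True, idle = True, ready = False

  (~idle | idle) & ((~ready & fog) & ~ready) = True
    ~idle | idle = True
      ~idle = False
    (~ready & fog) & ~ready = True
      ~ready & fog = True
        ~ready = True
      ~ready = True
  (ready -> ~net) & (~ready & (net & armed)) = True
    ready -> ~net = True
      ~net = False
    ~ready & (net & armed) = True
      ~ready = True
      net & armed = True
Both conjuncts True, so the formula holds.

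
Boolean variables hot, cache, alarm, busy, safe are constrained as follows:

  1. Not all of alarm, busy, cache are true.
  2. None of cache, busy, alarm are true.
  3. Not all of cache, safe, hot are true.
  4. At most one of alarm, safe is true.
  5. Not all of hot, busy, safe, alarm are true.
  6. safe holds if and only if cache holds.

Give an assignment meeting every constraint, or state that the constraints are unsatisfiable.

hot=T, cache=F, alarm=F, busy=F, safe=F

  (1) {alarm, busy, cache}: 0/3 true — not all ✓
  (2) {cache, busy, alarm}: 0 true — none ✓
  (3) {cache, safe, hot}: 1/3 true — not all ✓
  (4) {alarm, safe}: 0 true — at most one ✓
  (5) {hot, busy, safe, alarm}: 1/4 true — not all ✓
  (6) safe=F, cache=F — same ✓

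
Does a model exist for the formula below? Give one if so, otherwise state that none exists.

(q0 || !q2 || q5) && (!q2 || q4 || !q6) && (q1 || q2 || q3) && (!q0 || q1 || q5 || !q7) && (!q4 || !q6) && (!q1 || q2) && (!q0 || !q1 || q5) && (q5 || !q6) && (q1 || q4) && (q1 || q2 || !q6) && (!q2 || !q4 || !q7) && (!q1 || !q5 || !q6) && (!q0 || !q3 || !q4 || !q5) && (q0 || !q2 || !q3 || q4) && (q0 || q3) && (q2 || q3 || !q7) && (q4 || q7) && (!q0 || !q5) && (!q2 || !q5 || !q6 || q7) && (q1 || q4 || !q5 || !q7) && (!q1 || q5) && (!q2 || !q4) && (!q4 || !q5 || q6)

Set q0 = False.
  then (q0 || q3) forces q3 = True.
Try q1 = True:
  (!q1 || q2) forces q2 = True.
  (q0 || !q2 || q5) forces q5 = True.
  (!q1 || !q5 || !q6) forces q6 = False.
  (q0 || !q2 || !q3 || q4) forces q4 = True.
  clause (!q2 || !q4) is falsified — backtrack.
So q1 = False.
  then (q1 || q4) forces q4 = True.
  then (!q2 || !q4) forces q2 = False.
  then (!q4 || !q6) forces q6 = False.
  then (!q4 || !q5 || q6) forces q5 = False.
Set q7 = False.
All clauses satisfied.

q0=F, q1=F, q2=F, q3=T, q4=T, q5=F, q6=F, q7=F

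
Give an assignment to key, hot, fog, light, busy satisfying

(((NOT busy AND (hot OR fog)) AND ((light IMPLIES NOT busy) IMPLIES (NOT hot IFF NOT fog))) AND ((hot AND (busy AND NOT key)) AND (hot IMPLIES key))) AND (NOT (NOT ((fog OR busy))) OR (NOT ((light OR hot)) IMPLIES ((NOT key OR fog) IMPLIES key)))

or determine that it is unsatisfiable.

Case busy = True: the conjunct NOT busy is False.
Case busy = False: the conjunct busy is False.
Both cases fail — unsatisfiable.

Unsatisfiable — no assignment works.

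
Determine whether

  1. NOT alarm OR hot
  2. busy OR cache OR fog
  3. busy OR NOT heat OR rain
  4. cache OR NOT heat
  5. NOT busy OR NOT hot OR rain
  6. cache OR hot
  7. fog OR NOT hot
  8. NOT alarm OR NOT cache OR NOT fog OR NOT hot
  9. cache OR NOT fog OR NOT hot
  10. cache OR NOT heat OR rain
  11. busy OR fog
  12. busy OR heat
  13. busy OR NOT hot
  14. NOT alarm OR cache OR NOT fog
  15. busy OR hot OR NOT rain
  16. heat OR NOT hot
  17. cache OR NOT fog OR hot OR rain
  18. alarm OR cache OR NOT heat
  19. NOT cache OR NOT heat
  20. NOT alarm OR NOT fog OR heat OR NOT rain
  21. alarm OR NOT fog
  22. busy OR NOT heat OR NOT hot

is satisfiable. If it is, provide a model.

hot = False, alarm = False, fog = False, cache = True, busy = True, rain = True, heat = False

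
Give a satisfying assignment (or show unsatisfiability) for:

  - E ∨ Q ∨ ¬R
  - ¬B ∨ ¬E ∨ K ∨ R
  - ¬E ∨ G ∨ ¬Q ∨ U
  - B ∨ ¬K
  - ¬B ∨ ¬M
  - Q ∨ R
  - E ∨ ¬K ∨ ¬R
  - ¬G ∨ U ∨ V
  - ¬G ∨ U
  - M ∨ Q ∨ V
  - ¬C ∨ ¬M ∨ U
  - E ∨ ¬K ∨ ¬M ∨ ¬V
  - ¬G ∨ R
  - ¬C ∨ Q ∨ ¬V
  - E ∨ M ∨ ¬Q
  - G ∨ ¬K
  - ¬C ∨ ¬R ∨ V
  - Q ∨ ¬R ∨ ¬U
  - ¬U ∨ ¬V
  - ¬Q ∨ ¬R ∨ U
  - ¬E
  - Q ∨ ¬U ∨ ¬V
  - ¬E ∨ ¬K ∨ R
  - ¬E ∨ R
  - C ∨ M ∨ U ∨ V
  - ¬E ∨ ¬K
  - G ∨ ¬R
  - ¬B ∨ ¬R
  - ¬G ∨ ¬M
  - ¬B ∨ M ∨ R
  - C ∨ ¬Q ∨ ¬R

R = False, E = False, G = False, M = True, C = False, U = False, K = False, B = False, Q = True, V = True

Unit clause (¬E) forces E = False.
Set R = False.
  then (Q ∨ R) forces Q = True.
  then (¬G ∨ R) forces G = False.
  then (E ∨ M ∨ ¬Q) forces M = True.
  then (G ∨ ¬K) forces K = False.
  then (¬B ∨ ¬M) forces B = False.
Set C = False.
Set U = False.
Set V = True.
All clauses satisfied.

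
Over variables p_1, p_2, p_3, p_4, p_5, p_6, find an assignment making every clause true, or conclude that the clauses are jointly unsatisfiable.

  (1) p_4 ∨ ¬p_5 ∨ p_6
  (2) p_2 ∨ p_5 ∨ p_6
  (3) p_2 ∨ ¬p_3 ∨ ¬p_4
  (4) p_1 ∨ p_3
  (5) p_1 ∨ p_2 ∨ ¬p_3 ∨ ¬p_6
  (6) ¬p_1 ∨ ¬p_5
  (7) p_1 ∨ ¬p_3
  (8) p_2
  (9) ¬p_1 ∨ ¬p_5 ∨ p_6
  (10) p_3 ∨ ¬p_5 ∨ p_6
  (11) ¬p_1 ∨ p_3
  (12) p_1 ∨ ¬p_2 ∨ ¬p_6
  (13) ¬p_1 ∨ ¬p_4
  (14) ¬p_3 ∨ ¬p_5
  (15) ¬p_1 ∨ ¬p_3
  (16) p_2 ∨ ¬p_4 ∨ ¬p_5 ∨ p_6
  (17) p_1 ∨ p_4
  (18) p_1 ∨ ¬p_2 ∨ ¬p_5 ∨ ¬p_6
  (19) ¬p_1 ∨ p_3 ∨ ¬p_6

Unsatisfiable — no assignment works.

Case p_3 = True:
  (p_1 ∨ ¬p_3) forces p_1 = True.
  Clause (¬p_1 ∨ ¬p_3) is falsified — contradiction.
Case p_3 = False:
  (p_1 ∨ p_3) forces p_1 = True.
  Clause (¬p_1 ∨ p_3) is falsified — contradiction.
Both cases fail, so the formula is unsatisfiable.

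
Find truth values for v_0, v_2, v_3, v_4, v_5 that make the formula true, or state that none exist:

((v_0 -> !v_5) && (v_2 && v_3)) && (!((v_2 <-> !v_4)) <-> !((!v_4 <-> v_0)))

v_0 = True, v_2 = True, v_3 = True, v_4 = False, v_5 = False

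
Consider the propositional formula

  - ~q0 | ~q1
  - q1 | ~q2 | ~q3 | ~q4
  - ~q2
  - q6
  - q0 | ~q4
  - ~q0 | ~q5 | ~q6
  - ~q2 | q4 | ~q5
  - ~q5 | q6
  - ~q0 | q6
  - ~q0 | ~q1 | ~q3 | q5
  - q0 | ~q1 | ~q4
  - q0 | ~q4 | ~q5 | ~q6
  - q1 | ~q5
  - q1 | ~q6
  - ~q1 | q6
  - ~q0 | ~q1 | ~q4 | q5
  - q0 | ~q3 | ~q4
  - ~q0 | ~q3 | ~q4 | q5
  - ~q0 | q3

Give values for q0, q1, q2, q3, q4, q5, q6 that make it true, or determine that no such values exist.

Unit clause (~q2) forces q2 = False.
Unit clause (q6) forces q6 = True.
In (q1 | ~q6) only q1 is left, so q1 = True.
In (~q0 | ~q1) only ~q0 is left, so q0 = False.
In (q0 | ~q4) only ~q4 is left, so q4 = False.
Set q3 = True.
Set q5 = False.
All clauses satisfied.

q0: False, q1: True, q2: False, q3: True, q4: False, q5: False, q6: True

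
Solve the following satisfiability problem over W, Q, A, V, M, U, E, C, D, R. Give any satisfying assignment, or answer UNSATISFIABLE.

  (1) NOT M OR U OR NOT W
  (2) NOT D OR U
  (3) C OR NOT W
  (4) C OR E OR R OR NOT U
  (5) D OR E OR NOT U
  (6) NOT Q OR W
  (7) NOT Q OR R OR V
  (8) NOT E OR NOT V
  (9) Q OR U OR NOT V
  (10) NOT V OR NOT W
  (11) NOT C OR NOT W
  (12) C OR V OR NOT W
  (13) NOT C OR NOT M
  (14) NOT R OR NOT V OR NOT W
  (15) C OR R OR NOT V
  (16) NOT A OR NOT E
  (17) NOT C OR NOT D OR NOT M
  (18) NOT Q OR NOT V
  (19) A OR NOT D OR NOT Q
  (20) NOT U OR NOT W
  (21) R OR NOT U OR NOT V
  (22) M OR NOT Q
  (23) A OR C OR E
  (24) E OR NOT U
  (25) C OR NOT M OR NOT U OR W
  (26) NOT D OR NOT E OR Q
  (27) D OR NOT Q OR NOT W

W=F; Q=F; A=T; V=F; M=T; U=F; E=F; C=F; D=F; R=F

Try W = True:
  (C OR NOT W) forces C = True.
  clause (NOT C OR NOT W) is falsified — backtrack.
So W = False.
  then (NOT Q OR W) forces Q = False.
Set A = True.
  then (NOT A OR NOT E) forces E = False.
  then (E OR NOT U) forces U = False.
  then (NOT D OR U) forces D = False.
  then (Q OR U OR NOT V) forces V = False.
Set M = True.
  then (NOT C OR NOT M) forces C = False.
Set R = False.
All clauses satisfied.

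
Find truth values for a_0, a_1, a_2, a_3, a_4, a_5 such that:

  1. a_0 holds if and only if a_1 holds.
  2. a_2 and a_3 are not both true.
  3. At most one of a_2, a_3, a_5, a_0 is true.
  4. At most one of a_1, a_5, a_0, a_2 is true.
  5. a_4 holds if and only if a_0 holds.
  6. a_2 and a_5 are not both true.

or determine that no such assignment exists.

a_0 = False; a_1 = False; a_2 = False; a_3 = False; a_4 = False; a_5 = False

  (1) a_0=F, a_1=F — same ✓
  (2) a_2=F, a_3=F — not both ✓
  (3) {a_2, a_3, a_5, a_0}: 0 true — at most one ✓
  (4) {a_1, a_5, a_0, a_2}: 0 true — at most one ✓
  (5) a_4=F, a_0=F — same ✓
  (6) a_2=F, a_5=F — not both ✓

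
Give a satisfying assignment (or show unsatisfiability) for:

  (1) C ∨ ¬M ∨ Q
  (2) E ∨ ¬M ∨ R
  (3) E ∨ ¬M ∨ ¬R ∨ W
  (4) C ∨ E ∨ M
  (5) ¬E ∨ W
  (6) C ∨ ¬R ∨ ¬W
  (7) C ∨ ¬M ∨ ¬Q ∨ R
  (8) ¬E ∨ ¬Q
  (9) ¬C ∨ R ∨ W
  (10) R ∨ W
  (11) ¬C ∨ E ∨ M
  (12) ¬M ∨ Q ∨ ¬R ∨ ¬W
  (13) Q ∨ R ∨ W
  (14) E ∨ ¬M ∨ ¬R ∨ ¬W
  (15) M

Unit clause (M) forces M = True.
Try W = False:
  (¬E ∨ W) forces E = False.
  (E ∨ ¬M ∨ R) forces R = True.
  clause (E ∨ ¬M ∨ ¬R ∨ W) is falsified — backtrack.
So W = True.
Set C = True.
Set Q = False.
  then (¬M ∨ Q ∨ ¬R ∨ ¬W) forces R = False.
  then (E ∨ ¬M ∨ R) forces E = True.
All clauses satisfied.

W = True, C = True, Q = False, E = True, M = True, R = False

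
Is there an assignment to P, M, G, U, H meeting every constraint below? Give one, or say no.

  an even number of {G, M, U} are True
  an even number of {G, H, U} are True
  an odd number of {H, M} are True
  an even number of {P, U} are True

Unsatisfiable

Adding constraints 1, 2, 3 mod 2: every variable appears an even number of times on the left, so the left side is 0.
But the right sides sum to 1 (mod 2). 0 ≠ 1 — the system is inconsistent.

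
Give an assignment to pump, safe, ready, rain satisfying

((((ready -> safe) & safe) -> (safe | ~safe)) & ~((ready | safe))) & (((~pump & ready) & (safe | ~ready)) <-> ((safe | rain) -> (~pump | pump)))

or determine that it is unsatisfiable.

Unsatisfiable — no assignment works.

Case safe = True: the conjunct ~((ready | safe)) becomes ~((ready | True)) = False.
Case safe = False: the formula simplifies to ~ready & (((~pump & ready) & ~ready) <-> (rain -> (~pump | pump))).
  pump = True: the conjunct ((~pump & ready) & ~ready) <-> (rain -> (~pump | pump)) becomes (False & ~ready) <-> (rain -> True) = False.
  pump = False: simplifies to ~ready & (ready & ~ready).
    ready = True: the conjunct ~ready is False.
    ready = False: the conjunct ready is False.
Both cases fail — unsatisfiable.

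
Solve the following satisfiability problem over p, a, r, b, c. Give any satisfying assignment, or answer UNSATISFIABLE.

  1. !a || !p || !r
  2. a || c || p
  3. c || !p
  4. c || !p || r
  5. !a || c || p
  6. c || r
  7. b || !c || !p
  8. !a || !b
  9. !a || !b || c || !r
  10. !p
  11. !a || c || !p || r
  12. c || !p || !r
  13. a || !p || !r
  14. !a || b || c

Unit clause (!p) forces p = False.
Set a = False.
  then (a || c || p) forces c = True.
Set r = True.
Set b = True.
All clauses satisfied.

p = False; a = False; r = True; b = True; c = True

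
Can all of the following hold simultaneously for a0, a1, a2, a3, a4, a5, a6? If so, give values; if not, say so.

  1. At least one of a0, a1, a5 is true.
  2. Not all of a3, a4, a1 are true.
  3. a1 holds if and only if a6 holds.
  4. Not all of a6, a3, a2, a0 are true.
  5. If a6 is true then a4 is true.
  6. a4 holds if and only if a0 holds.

a0: False, a1: False, a2: False, a3: False, a4: False, a5: True, a6: False

  (1) {a0, a1, a5}: 1 true — at least one ✓
  (2) {a3, a4, a1}: 0/3 true — not all ✓
  (3) a1=F, a6=F — same ✓
  (4) {a6, a3, a2, a0}: 0/4 true — not all ✓
  (5) a6=F ⇒ a4: vacuous ✓
  (6) a4=F, a0=F — same ✓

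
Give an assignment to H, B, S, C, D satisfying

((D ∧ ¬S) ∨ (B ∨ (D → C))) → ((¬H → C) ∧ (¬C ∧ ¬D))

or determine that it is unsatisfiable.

H: True, B: True, S: False, C: False, D: False

  ((D ∧ ¬S) ∨ (B ∨ (D → C))) → ((¬H → C) ∧ (¬C ∧ ¬D)) = True
    (D ∧ ¬S) ∨ (B ∨ (D → C)) = True
      D ∧ ¬S = False
        ¬S = True
      B ∨ (D → C) = True
        D → C = True
    (¬H → C) ∧ (¬C ∧ ¬D) = True
      ¬H → C = True
        ¬H = False
      ¬C ∧ ¬D = True
        ¬C = True
        ¬D = True
The formula evaluates to True.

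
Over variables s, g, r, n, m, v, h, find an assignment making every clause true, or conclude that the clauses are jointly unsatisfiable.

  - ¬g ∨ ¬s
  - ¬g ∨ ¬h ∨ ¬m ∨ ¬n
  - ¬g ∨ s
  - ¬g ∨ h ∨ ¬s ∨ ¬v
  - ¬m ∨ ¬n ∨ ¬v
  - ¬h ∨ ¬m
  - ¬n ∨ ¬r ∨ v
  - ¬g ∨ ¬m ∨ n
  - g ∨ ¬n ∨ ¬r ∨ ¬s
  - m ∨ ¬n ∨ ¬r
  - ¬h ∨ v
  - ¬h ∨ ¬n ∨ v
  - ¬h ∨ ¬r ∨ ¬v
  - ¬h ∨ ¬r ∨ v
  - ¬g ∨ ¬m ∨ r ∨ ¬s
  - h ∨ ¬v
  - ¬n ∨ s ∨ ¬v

Set s = True.
  then (¬g ∨ ¬s) forces g = False.
Set r = False.
Set n = True.
Set m = False.
Set v = False.
  then (¬h ∨ v) forces h = False.
All clauses satisfied.

s: True, g: False, r: False, n: True, m: False, v: False, h: False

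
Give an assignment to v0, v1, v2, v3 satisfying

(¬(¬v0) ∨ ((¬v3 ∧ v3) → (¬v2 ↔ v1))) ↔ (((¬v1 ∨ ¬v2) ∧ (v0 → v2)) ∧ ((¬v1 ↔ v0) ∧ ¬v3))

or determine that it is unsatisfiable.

v0 = False, v1 = True, v2 = False, v3 = False

  (¬(¬v0) ∨ ((¬v3 ∧ v3) → (¬v2 ↔ v1))) ↔ (((¬v1 ∨ ¬v2) ∧ (v0 → v2)) ∧ ((¬v1 ↔ v0) ∧ ¬v3)) = True
    ¬(¬v0) ∨ ((¬v3 ∧ v3) → (¬v2 ↔ v1)) = True
      ¬(¬v0) = False
        ¬v0 = True
      (¬v3 ∧ v3) → (¬v2 ↔ v1) = True
        ¬v3 ∧ v3 = False
          ¬v3 = True
        ¬v2 ↔ v1 = True
          ¬v2 = True
    ((¬v1 ∨ ¬v2) ∧ (v0 → v2)) ∧ ((¬v1 ↔ v0) ∧ ¬v3) = True
      (¬v1 ∨ ¬v2) ∧ (v0 → v2) = True
        ¬v1 ∨ ¬v2 = True
          ¬v1 = False
          ¬v2 = True
        v0 → v2 = True
      (¬v1 ↔ v0) ∧ ¬v3 = True
        ¬v1 ↔ v0 = True
          ¬v1 = False
        ¬v3 = True
The formula evaluates to True.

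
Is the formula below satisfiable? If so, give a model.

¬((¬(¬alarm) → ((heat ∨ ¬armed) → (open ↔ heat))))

armed = False, heat = True, open = False, alarm = True

  ¬((¬(¬alarm) → ((heat ∨ ¬armed) → (open ↔ heat)))) = True
    ¬(¬alarm) → ((heat ∨ ¬armed) → (open ↔ heat)) = False
      ¬(¬alarm) = True
        ¬alarm = False
      (heat ∨ ¬armed) → (open ↔ heat) = False
        heat ∨ ¬armed = True
          ¬armed = True
        open ↔ heat = False
The formula evaluates to True.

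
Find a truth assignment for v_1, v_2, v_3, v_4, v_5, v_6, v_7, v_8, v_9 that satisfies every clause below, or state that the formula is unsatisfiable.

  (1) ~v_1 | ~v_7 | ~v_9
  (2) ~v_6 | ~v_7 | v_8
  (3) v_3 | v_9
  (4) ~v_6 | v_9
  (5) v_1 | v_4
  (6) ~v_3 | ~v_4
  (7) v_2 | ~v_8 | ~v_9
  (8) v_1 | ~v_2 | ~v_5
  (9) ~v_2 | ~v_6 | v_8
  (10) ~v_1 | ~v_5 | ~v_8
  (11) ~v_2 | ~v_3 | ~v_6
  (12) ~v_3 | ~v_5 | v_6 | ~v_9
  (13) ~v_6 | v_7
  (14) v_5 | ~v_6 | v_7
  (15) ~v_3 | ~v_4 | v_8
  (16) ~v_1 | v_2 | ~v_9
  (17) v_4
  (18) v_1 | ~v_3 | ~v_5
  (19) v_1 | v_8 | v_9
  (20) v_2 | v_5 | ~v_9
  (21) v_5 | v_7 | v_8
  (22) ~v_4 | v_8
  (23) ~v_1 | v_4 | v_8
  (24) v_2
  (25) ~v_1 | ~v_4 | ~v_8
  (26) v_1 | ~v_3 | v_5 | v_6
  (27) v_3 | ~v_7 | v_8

Unit clause (v_4) forces v_4 = True.
In (~v_4 | v_8) only v_8 is left, so v_8 = True.
Unit clause (v_2) forces v_2 = True.
In (~v_1 | ~v_4 | ~v_8) only ~v_1 is left, so v_1 = False.
In (~v_3 | ~v_4) only ~v_3 is left, so v_3 = False.
In (v_1 | ~v_2 | ~v_5) only ~v_5 is left, so v_5 = False.
In (v_3 | v_9) only v_9 is left, so v_9 = True.
Set v_6 = False.
Set v_7 = True.
All clauses satisfied.

v_1 = False, v_2 = True, v_3 = False, v_4 = True, v_5 = False, v_6 = False, v_7 = True, v_8 = True, v_9 = True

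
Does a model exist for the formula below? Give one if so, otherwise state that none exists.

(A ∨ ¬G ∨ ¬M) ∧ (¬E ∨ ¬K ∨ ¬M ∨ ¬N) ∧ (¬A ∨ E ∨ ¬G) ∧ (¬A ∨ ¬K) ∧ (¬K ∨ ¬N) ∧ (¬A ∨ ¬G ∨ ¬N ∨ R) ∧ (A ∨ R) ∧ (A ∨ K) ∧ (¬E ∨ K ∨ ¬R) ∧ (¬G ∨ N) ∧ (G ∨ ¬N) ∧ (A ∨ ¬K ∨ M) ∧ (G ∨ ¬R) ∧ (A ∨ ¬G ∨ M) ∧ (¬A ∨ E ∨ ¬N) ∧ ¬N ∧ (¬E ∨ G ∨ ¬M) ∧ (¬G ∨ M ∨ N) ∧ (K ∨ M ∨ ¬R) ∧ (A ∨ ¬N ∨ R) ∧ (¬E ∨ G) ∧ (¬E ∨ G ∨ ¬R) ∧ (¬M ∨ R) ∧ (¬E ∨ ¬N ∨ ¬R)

Unit clause (¬N) forces N = False.
In (¬G ∨ N) only ¬G is left, so G = False.
In (G ∨ ¬R) only ¬R is left, so R = False.
In (¬E ∨ G) only ¬E is left, so E = False.
In (¬M ∨ R) only ¬M is left, so M = False.
In (A ∨ R) only A is left, so A = True.
In (¬A ∨ ¬K) only ¬K is left, so K = False.
All clauses satisfied.

R: False, E: False, N: False, M: False, A: True, K: False, G: False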